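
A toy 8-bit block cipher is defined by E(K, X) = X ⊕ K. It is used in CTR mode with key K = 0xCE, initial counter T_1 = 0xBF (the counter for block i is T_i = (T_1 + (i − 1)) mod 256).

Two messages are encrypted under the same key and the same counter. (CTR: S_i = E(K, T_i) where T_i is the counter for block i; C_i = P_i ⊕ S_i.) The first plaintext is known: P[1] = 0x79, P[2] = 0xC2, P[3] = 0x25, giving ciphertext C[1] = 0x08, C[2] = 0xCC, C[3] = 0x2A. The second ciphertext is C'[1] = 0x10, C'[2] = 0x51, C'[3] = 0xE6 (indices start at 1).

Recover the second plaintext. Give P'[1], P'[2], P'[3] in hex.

P'[1] = 0x61, P'[2] = 0x5F, P'[3] = 0xE9

In CTR with a reused counter, both messages share the same keystream S_i, so C_i ⊕ C'_i = P_i ⊕ P'_i and thus P'_i = P_i ⊕ C_i ⊕ C'_i.
P'[1]: 0x79 ⊕ 0x08 ⊕ 0x10 = 0x61.
P'[2]: 0xC2 ⊕ 0xCC ⊕ 0x51 = 0x5F.
P'[3]: 0x25 ⊕ 0x2A ⊕ 0xE6 = 0xE9.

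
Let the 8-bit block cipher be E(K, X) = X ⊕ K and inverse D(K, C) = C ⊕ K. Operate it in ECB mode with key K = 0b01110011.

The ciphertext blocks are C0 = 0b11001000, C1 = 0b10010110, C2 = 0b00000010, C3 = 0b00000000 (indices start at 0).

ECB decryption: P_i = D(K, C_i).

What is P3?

P3 = 0b01110011

P3: D(K, 0b00000000) = 0b01110011.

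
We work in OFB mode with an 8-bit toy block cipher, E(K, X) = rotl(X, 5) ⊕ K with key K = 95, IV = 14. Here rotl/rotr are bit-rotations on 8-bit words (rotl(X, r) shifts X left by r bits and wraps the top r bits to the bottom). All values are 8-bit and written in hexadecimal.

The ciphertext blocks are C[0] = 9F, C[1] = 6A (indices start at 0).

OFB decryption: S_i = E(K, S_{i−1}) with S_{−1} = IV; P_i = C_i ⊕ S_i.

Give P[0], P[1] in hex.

P[0] = 88, P[1] = 1D

P[0]: S = E(K, 14) = 17; 9F ⊕ 17 = 88.
P[1]: S = E(K, 17) = 77; 6A ⊕ 77 = 1D.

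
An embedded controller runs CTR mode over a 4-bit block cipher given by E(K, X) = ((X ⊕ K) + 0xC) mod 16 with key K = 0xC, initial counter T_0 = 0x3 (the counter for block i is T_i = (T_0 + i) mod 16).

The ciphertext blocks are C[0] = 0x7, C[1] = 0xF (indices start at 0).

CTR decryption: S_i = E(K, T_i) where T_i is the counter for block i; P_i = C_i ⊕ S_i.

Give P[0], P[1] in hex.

P[0]: T = 0x3, S = E(K, T) = 0xB; 0x7 ⊕ 0xB = 0xC.
P[1]: T = 0x4, S = E(K, T) = 0x4; 0xF ⊕ 0x4 = 0xB.

P[0] = 0xC, P[1] = 0xB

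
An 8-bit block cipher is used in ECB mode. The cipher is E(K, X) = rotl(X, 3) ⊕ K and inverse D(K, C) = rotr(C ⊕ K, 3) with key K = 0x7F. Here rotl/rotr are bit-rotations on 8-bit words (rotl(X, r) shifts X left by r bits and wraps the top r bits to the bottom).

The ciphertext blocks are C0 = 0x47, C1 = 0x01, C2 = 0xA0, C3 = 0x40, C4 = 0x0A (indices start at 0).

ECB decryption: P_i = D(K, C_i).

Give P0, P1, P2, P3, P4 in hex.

P0: D(K, 0x47) = 0x07.
P1: D(K, 0x01) = 0xCF.
P2: D(K, 0xA0) = 0xFB.
P3: D(K, 0x40) = 0xE7.
P4: D(K, 0x0A) = 0xAE.

P0 = 0x07, P1 = 0xCF, P2 = 0xFB, P3 = 0xE7, P4 = 0xAE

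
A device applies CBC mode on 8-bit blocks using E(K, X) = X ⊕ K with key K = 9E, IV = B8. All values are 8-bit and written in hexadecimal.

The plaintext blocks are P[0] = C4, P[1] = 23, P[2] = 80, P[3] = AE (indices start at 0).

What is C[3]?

CBC encryption: C_i = E(K, P_i ⊕ C_{i−1}), with C_{−1} = IV.
C[0]: P[0] ⊕ B8 = 7C; E(K, 7C) = E2.
C[1]: P[1] ⊕ E2 = C1; E(K, C1) = 5F.
C[2]: P[2] ⊕ 5F = DF; E(K, DF) = 41.
C[3]: P[3] ⊕ 41 = EF; E(K, EF) = 71.

C[3] = 71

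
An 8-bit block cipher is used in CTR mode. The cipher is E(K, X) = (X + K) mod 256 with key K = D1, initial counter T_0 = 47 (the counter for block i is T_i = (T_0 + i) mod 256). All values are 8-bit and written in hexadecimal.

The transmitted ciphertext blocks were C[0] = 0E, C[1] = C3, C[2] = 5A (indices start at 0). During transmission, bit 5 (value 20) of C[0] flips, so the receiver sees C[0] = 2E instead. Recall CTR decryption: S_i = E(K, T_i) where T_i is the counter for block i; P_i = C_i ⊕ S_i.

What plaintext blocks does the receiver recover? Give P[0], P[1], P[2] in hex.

P[0] = 36, P[1] = DA, P[2] = 40

Only C[0] changed, to 2E. In CTR, a change in C_i flips the same bit in P_i only; the keystream is unaffected. Decrypting the received ciphertext:
P[0]: T = 47, S = E(K, T) = 18; 2E ⊕ 18 = 36.
P[1]: T = 48, S = E(K, T) = 19; C3 ⊕ 19 = DA.
P[2]: T = 49, S = E(K, T) = 1A; 5A ⊕ 1A = 40.
Blocks that differ from the original plaintext: P[0].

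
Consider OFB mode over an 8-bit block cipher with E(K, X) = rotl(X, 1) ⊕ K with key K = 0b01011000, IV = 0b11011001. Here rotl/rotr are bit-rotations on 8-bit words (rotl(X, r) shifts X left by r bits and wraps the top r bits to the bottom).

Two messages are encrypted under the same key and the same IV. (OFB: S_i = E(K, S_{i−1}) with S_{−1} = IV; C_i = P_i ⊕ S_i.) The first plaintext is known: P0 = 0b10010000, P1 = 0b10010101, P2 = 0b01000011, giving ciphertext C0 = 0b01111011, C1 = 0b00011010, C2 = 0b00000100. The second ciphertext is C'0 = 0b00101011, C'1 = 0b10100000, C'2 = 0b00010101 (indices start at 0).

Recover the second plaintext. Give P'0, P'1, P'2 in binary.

In OFB with a reused IV, both messages share the same keystream S_i, so C_i ⊕ C'_i = P_i ⊕ P'_i and thus P'_i = P_i ⊕ C_i ⊕ C'_i.
P'0: 0b10010000 ⊕ 0b01111011 ⊕ 0b00101011 = 0b11000000.
P'1: 0b10010101 ⊕ 0b00011010 ⊕ 0b10100000 = 0b00101111.
P'2: 0b01000011 ⊕ 0b00000100 ⊕ 0b00010101 = 0b01010010.

P'0 = 0b11000000, P'1 = 0b00101111, P'2 = 0b01010010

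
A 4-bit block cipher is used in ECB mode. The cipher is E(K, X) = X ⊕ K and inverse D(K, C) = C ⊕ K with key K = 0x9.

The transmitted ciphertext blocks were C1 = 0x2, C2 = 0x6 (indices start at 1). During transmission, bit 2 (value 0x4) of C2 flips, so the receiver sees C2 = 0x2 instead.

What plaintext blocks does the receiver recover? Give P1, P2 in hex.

ECB decryption: P_i = D(K, C_i).
Only C2 changed, to 0x2. In ECB, a change in C_i affects only P_i. Decrypting the received ciphertext:
P1: D(K, 0x2) = 0xB.
P2: D(K, 0x2) = 0xB.
Blocks that differ from the original plaintext: P2.

P1 = 0xB, P2 = 0xB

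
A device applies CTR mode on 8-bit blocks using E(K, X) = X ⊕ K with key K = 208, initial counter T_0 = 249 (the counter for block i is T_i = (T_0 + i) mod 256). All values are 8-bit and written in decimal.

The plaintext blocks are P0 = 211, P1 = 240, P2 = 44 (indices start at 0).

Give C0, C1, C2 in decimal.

CTR encryption: S_i = E(K, T_i) where T_i is the counter for block i; C_i = P_i ⊕ S_i.
C0: T = 249, S = E(K, T) = 41; 211 ⊕ 41 = 250.
C1: T = 250, S = E(K, T) = 42; 240 ⊕ 42 = 218.
C2: T = 251, S = E(K, T) = 43; 44 ⊕ 43 = 7.

C0 = 250, C1 = 218, C2 = 7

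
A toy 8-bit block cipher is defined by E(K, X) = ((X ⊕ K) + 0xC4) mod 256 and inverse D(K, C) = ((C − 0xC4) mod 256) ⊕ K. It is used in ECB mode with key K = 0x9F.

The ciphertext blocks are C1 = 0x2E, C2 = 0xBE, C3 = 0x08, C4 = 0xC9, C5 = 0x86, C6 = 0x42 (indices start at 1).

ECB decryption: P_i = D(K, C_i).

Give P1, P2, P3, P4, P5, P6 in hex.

P1 = 0xF5, P2 = 0x65, P3 = 0xDB, P4 = 0x9A, P5 = 0x5D, P6 = 0xE1

P1: D(K, 0x2E) = 0xF5.
P2: D(K, 0xBE) = 0x65.
P3: D(K, 0x08) = 0xDB.
P4: D(K, 0xC9) = 0x9A.
P5: D(K, 0x86) = 0x5D.
P6: D(K, 0x42) = 0xE1.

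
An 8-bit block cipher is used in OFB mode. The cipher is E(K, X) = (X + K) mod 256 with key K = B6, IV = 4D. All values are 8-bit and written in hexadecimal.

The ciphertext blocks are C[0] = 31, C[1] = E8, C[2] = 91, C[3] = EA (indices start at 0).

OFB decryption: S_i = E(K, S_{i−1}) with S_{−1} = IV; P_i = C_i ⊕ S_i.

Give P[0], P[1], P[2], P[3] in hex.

P[0]: S = E(K, 4D) = 03; 31 ⊕ 03 = 32.
P[1]: S = E(K, 03) = B9; E8 ⊕ B9 = 51.
P[2]: S = E(K, B9) = 6F; 91 ⊕ 6F = FE.
P[3]: S = E(K, 6F) = 25; EA ⊕ 25 = CF.

P[0] = 32, P[1] = 51, P[2] = FE, P[3] = CF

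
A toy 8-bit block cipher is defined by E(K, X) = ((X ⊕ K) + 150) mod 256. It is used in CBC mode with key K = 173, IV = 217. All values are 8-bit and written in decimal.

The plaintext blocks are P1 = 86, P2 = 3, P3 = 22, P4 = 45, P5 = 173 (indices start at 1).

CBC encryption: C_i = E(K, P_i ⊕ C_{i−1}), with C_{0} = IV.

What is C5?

C1: P1 ⊕ 217 = 143; E(K, 143) = 184.
C2: P2 ⊕ 184 = 187; E(K, 187) = 172.
C3: P3 ⊕ 172 = 186; E(K, 186) = 173.
C4: P4 ⊕ 173 = 128; E(K, 128) = 195.
C5: P5 ⊕ 195 = 110; E(K, 110) = 89.

C5 = 89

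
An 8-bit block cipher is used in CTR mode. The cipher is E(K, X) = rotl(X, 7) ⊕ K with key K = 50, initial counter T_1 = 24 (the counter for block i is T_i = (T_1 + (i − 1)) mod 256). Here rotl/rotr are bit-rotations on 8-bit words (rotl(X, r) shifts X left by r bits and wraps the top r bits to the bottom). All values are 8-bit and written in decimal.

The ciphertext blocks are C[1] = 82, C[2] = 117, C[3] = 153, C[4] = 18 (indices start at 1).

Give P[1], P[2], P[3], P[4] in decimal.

CTR decryption: S_i = E(K, T_i) where T_i is the counter for block i; P_i = C_i ⊕ S_i.
P[1]: T = 24, S = E(K, T) = 62; 82 ⊕ 62 = 108.
P[2]: T = 25, S = E(K, T) = 190; 117 ⊕ 190 = 203.
P[3]: T = 26, S = E(K, T) = 63; 153 ⊕ 63 = 166.
P[4]: T = 27, S = E(K, T) = 191; 18 ⊕ 191 = 173.

P[1] = 108, P[2] = 203, P[3] = 166, P[4] = 173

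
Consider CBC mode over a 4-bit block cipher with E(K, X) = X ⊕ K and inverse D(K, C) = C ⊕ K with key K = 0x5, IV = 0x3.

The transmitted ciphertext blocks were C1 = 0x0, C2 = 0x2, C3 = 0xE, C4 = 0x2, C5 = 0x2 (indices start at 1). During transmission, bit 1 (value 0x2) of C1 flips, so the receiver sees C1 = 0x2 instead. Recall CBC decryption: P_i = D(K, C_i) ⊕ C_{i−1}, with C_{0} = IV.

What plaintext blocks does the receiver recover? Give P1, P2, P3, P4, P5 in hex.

Only C1 changed, to 0x2. In CBC, a change in C_i garbles P_i and flips the same bit in P_{i+1}. Decrypting the received ciphertext:
P1: D(K, 0x2) = 0x7; 0x7 ⊕ 0x3 = 0x4.
P2: D(K, 0x2) = 0x7; 0x7 ⊕ 0x2 = 0x5.
P3: D(K, 0xE) = 0xB; 0xB ⊕ 0x2 = 0x9.
P4: D(K, 0x2) = 0x7; 0x7 ⊕ 0xE = 0x9.
P5: D(K, 0x2) = 0x7; 0x7 ⊕ 0x2 = 0x5.
Blocks that differ from the original plaintext: P1, P2.

P1 = 0x4, P2 = 0x5, P3 = 0x9, P4 = 0x9, P5 = 0x5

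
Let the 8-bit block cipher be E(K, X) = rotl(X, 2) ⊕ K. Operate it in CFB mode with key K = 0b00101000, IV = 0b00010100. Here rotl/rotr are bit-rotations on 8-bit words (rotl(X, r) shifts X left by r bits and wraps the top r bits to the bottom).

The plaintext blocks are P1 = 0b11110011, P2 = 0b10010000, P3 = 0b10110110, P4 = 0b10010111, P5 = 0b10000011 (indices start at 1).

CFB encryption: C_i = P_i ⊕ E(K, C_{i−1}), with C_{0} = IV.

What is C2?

C2 = 0b10010110

C1: E(K, 0b00010100) = 0b01111000; 0b11110011 ⊕ 0b01111000 = 0b10001011.
C2: E(K, 0b10001011) = 0b00000110; 0b10010000 ⊕ 0b00000110 = 0b10010110.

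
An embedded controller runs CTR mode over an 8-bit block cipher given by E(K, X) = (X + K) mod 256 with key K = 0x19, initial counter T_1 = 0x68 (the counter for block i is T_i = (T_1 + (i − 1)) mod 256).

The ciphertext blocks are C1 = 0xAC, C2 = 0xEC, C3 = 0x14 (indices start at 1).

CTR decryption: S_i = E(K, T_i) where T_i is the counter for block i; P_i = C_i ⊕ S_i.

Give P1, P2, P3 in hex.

P1 = 0x2D, P2 = 0x6E, P3 = 0x97

P1: T = 0x68, S = E(K, T) = 0x81; 0xAC ⊕ 0x81 = 0x2D.
P2: T = 0x69, S = E(K, T) = 0x82; 0xEC ⊕ 0x82 = 0x6E.
P3: T = 0x6A, S = E(K, T) = 0x83; 0x14 ⊕ 0x83 = 0x97.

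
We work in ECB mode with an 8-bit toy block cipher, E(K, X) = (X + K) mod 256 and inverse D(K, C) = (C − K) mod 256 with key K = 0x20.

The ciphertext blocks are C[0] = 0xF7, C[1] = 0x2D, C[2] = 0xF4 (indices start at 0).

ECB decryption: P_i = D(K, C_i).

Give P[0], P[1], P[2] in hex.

P[0]: D(K, 0xF7) = 0xD7.
P[1]: D(K, 0x2D) = 0x0D.
P[2]: D(K, 0xF4) = 0xD4.

P[0] = 0xD7, P[1] = 0x0D, P[2] = 0xD4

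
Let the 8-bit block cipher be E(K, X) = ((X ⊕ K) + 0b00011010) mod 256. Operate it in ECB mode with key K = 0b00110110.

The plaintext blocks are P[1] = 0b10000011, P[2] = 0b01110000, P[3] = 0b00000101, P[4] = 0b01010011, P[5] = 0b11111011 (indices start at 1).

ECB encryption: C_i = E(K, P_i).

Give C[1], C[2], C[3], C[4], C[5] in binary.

C[1] = 0b11001111, C[2] = 0b01100000, C[3] = 0b01001101, C[4] = 0b01111111, C[5] = 0b11100111

C[1]: E(K, 0b10000011) = 0b11001111.
C[2]: E(K, 0b01110000) = 0b01100000.
C[3]: E(K, 0b00000101) = 0b01001101.
C[4]: E(K, 0b01010011) = 0b01111111.
C[5]: E(K, 0b11111011) = 0b11100111.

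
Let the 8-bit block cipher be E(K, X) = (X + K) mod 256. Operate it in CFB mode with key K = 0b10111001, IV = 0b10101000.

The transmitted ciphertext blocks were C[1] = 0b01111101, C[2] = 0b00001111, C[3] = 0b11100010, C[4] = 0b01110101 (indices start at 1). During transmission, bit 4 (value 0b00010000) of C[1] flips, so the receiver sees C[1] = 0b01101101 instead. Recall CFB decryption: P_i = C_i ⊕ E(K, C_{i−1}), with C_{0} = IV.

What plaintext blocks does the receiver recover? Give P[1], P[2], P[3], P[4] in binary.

P[1] = 0b00001100, P[2] = 0b00101001, P[3] = 0b00101010, P[4] = 0b11101110

Only C[1] changed, to 0b01101101. In CFB, a change in C_i flips the same bit in P_i and garbles P_{i+1}. Decrypting the received ciphertext:
P[1]: E(K, 0b10101000) = 0b01100001; 0b01101101 ⊕ 0b01100001 = 0b00001100.
P[2]: E(K, 0b01101101) = 0b00100110; 0b00001111 ⊕ 0b00100110 = 0b00101001.
P[3]: E(K, 0b00001111) = 0b11001000; 0b11100010 ⊕ 0b11001000 = 0b00101010.
P[4]: E(K, 0b11100010) = 0b10011011; 0b01110101 ⊕ 0b10011011 = 0b11101110.
Blocks that differ from the original plaintext: P[1], P[2].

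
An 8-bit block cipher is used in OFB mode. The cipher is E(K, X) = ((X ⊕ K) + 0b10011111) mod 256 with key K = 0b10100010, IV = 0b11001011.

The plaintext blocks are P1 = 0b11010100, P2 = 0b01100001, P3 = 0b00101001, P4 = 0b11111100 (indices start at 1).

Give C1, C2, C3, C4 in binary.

C1 = 0b11011100, C2 = 0b00101000, C3 = 0b10100011, C4 = 0b00111011

OFB encryption: S_i = E(K, S_{i−1}) with S_{0} = IV; C_i = P_i ⊕ S_i.
C1: S = E(K, 0b11001011) = 0b00001000; 0b11010100 ⊕ 0b00001000 = 0b11011100.
C2: S = E(K, 0b00001000) = 0b01001001; 0b01100001 ⊕ 0b01001001 = 0b00101000.
C3: S = E(K, 0b01001001) = 0b10001010; 0b00101001 ⊕ 0b10001010 = 0b10100011.
C4: S = E(K, 0b10001010) = 0b11000111; 0b11111100 ⊕ 0b11000111 = 0b00111011.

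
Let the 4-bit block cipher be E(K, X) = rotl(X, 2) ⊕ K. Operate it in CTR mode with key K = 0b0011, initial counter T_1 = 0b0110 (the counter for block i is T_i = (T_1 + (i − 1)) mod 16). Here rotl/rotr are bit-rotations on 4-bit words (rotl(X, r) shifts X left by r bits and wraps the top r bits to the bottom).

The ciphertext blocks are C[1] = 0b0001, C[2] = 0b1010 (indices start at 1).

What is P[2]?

CTR decryption: S_i = E(K, T_i) where T_i is the counter for block i; P_i = C_i ⊕ S_i.
P[2]: T = 0b0111, S = E(K, T) = 0b1110; 0b1010 ⊕ 0b1110 = 0b0100.

P[2] = 0b0100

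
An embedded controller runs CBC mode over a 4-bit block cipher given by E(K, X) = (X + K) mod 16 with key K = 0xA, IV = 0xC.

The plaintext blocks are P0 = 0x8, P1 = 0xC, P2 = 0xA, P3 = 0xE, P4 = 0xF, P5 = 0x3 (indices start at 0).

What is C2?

C2 = 0x0

CBC encryption: C_i = E(K, P_i ⊕ C_{i−1}), with C_{−1} = IV.
C0: P0 ⊕ 0xC = 0x4; E(K, 0x4) = 0xE.
C1: P1 ⊕ 0xE = 0x2; E(K, 0x2) = 0xC.
C2: P2 ⊕ 0xC = 0x6; E(K, 0x6) = 0x0.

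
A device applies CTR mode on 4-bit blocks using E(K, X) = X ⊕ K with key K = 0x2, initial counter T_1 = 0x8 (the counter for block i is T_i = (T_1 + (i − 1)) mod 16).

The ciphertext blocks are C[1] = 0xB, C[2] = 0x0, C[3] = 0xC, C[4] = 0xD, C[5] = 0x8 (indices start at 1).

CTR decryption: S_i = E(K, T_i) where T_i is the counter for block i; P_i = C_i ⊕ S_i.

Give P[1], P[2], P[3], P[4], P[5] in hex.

P[1]: T = 0x8, S = E(K, T) = 0xA; 0xB ⊕ 0xA = 0x1.
P[2]: T = 0x9, S = E(K, T) = 0xB; 0x0 ⊕ 0xB = 0xB.
P[3]: T = 0xA, S = E(K, T) = 0x8; 0xC ⊕ 0x8 = 0x4.
P[4]: T = 0xB, S = E(K, T) = 0x9; 0xD ⊕ 0x9 = 0x4.
P[5]: T = 0xC, S = E(K, T) = 0xE; 0x8 ⊕ 0xE = 0x6.

P[1] = 0x1, P[2] = 0xB, P[3] = 0x4, P[4] = 0x4, P[5] = 0x6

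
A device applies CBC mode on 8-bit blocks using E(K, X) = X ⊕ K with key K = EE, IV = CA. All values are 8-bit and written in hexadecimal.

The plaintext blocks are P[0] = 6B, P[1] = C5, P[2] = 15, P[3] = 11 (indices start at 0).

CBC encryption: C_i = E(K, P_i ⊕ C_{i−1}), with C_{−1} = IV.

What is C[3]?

C[3] = 60

C[0]: P[0] ⊕ CA = A1; E(K, A1) = 4F.
C[1]: P[1] ⊕ 4F = 8A; E(K, 8A) = 64.
C[2]: P[2] ⊕ 64 = 71; E(K, 71) = 9F.
C[3]: P[3] ⊕ 9F = 8E; E(K, 8E) = 60.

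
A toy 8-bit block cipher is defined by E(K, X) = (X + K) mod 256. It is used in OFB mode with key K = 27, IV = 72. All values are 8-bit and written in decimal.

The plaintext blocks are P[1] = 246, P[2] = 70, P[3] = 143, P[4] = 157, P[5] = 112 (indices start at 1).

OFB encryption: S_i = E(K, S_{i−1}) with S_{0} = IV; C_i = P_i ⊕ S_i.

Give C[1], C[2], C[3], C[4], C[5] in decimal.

C[1] = 149, C[2] = 56, C[3] = 22, C[4] = 41, C[5] = 191

C[1]: S = E(K, 72) = 99; 246 ⊕ 99 = 149.
C[2]: S = E(K, 99) = 126; 70 ⊕ 126 = 56.
C[3]: S = E(K, 126) = 153; 143 ⊕ 153 = 22.
C[4]: S = E(K, 153) = 180; 157 ⊕ 180 = 41.
C[5]: S = E(K, 180) = 207; 112 ⊕ 207 = 191.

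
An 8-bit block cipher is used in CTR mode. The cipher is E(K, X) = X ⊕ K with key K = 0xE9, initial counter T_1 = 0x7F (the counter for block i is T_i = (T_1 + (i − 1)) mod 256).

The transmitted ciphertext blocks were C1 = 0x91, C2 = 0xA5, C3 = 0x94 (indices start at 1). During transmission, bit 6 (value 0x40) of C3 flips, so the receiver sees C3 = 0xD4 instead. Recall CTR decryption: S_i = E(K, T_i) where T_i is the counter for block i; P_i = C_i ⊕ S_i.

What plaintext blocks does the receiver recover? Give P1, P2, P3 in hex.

P1 = 0x07, P2 = 0xCC, P3 = 0xBC

Only C3 changed, to 0xD4. In CTR, a change in C_i flips the same bit in P_i only; the keystream is unaffected. Decrypting the received ciphertext:
P1: T = 0x7F, S = E(K, T) = 0x96; 0x91 ⊕ 0x96 = 0x07.
P2: T = 0x80, S = E(K, T) = 0x69; 0xA5 ⊕ 0x69 = 0xCC.
P3: T = 0x81, S = E(K, T) = 0x68; 0xD4 ⊕ 0x68 = 0xBC.
Blocks that differ from the original plaintext: P3.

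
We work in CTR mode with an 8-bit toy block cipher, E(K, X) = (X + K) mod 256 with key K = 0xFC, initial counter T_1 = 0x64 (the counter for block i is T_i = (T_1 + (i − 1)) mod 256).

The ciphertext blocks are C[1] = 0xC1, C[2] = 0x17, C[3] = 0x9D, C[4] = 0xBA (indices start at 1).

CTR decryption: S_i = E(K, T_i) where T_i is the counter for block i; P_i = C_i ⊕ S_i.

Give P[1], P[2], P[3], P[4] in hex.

P[1]: T = 0x64, S = E(K, T) = 0x60; 0xC1 ⊕ 0x60 = 0xA1.
P[2]: T = 0x65, S = E(K, T) = 0x61; 0x17 ⊕ 0x61 = 0x76.
P[3]: T = 0x66, S = E(K, T) = 0x62; 0x9D ⊕ 0x62 = 0xFF.
P[4]: T = 0x67, S = E(K, T) = 0x63; 0xBA ⊕ 0x63 = 0xD9.

P[1] = 0xA1, P[2] = 0x76, P[3] = 0xFF, P[4] = 0xD9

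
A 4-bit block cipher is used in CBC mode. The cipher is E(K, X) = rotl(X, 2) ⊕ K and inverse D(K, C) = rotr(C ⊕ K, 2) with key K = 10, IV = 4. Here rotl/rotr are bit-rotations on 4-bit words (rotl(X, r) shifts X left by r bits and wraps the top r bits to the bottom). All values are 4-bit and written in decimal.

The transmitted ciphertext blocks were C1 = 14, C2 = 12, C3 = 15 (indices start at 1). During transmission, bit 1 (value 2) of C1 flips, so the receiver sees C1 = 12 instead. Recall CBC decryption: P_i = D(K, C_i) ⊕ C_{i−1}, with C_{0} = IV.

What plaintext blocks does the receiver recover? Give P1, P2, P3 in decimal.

P1 = 13, P2 = 5, P3 = 9

Only C1 changed, to 12. In CBC, a change in C_i garbles P_i and flips the same bit in P_{i+1}. Decrypting the received ciphertext:
P1: D(K, 12) = 9; 9 ⊕ 4 = 13.
P2: D(K, 12) = 9; 9 ⊕ 12 = 5.
P3: D(K, 15) = 5; 5 ⊕ 12 = 9.
Blocks that differ from the original plaintext: P1, P2.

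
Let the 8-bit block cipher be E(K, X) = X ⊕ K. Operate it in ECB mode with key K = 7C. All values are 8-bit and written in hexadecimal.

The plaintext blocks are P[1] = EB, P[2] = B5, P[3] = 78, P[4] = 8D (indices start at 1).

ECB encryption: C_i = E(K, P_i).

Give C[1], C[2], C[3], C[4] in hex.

C[1]: E(K, EB) = 97.
C[2]: E(K, B5) = C9.
C[3]: E(K, 78) = 04.
C[4]: E(K, 8D) = F1.

C[1] = 97, C[2] = C9, C[3] = 04, C[4] = F1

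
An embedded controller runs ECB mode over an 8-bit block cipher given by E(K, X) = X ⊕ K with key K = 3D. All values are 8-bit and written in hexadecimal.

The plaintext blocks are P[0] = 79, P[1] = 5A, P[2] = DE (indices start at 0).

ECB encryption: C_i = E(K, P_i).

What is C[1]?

C[1]: E(K, 5A) = 67.

C[1] = 67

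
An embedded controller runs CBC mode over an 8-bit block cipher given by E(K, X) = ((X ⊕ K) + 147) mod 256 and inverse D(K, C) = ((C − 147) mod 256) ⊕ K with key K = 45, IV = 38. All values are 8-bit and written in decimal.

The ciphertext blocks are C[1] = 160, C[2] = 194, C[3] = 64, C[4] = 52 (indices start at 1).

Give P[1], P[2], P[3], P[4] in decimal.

P[1] = 6, P[2] = 162, P[3] = 66, P[4] = 204

CBC decryption: P_i = D(K, C_i) ⊕ C_{i−1}, with C_{0} = IV.
P[1]: D(K, 160) = 32; 32 ⊕ 38 = 6.
P[2]: D(K, 194) = 2; 2 ⊕ 160 = 162.
P[3]: D(K, 64) = 128; 128 ⊕ 194 = 66.
P[4]: D(K, 52) = 140; 140 ⊕ 64 = 204.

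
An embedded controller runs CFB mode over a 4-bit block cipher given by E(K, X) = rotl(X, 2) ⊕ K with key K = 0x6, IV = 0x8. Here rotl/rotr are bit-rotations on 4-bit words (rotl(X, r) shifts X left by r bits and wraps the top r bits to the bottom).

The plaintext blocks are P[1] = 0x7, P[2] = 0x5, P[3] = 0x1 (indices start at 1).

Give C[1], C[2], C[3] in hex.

C[1] = 0x3, C[2] = 0xF, C[3] = 0x8

CFB encryption: C_i = P_i ⊕ E(K, C_{i−1}), with C_{0} = IV.
C[1]: E(K, 0x8) = 0x4; 0x7 ⊕ 0x4 = 0x3.
C[2]: E(K, 0x3) = 0xA; 0x5 ⊕ 0xA = 0xF.
C[3]: E(K, 0xF) = 0x9; 0x1 ⊕ 0x9 = 0x8.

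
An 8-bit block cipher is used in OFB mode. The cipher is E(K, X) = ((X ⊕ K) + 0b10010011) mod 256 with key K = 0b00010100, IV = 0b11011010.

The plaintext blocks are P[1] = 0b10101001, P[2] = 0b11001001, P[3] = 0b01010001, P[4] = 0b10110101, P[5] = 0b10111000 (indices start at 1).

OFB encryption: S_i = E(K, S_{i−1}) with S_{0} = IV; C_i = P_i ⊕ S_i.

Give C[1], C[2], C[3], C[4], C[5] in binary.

C[1] = 0b11001000, C[2] = 0b11000001, C[3] = 0b11111110, C[4] = 0b11111011, C[5] = 0b01010101

C[1]: S = E(K, 0b11011010) = 0b01100001; 0b10101001 ⊕ 0b01100001 = 0b11001000.
C[2]: S = E(K, 0b01100001) = 0b00001000; 0b11001001 ⊕ 0b00001000 = 0b11000001.
C[3]: S = E(K, 0b00001000) = 0b10101111; 0b01010001 ⊕ 0b10101111 = 0b11111110.
C[4]: S = E(K, 0b10101111) = 0b01001110; 0b10110101 ⊕ 0b01001110 = 0b11111011.
C[5]: S = E(K, 0b01001110) = 0b11101101; 0b10111000 ⊕ 0b11101101 = 0b01010101.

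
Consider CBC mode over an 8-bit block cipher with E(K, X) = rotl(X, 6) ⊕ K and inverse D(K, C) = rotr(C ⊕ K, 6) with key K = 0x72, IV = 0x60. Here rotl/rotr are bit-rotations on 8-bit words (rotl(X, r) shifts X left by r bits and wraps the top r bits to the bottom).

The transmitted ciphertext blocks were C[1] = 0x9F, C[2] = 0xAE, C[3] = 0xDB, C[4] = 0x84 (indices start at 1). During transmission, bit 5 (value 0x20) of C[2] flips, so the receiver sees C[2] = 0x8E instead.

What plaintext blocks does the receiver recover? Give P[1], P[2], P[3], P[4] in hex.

P[1] = 0xD7, P[2] = 0x6C, P[3] = 0x28, P[4] = 0x00

CBC decryption: P_i = D(K, C_i) ⊕ C_{i−1}, with C_{0} = IV.
Only C[2] changed, to 0x8E. In CBC, a change in C_i garbles P_i and flips the same bit in P_{i+1}. Decrypting the received ciphertext:
P[1]: D(K, 0x9F) = 0xB7; 0xB7 ⊕ 0x60 = 0xD7.
P[2]: D(K, 0x8E) = 0xF3; 0xF3 ⊕ 0x9F = 0x6C.
P[3]: D(K, 0xDB) = 0xA6; 0xA6 ⊕ 0x8E = 0x28.
P[4]: D(K, 0x84) = 0xDB; 0xDB ⊕ 0xDB = 0x00.
Blocks that differ from the original plaintext: P[2], P[3].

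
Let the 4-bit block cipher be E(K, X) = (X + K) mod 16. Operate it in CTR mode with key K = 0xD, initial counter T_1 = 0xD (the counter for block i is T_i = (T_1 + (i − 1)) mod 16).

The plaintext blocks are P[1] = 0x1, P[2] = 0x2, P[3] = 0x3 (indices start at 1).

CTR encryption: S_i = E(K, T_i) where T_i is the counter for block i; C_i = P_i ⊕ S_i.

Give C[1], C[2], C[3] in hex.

C[1]: T = 0xD, S = E(K, T) = 0xA; 0x1 ⊕ 0xA = 0xB.
C[2]: T = 0xE, S = E(K, T) = 0xB; 0x2 ⊕ 0xB = 0x9.
C[3]: T = 0xF, S = E(K, T) = 0xC; 0x3 ⊕ 0xC = 0xF.

C[1] = 0xB, C[2] = 0x9, C[3] = 0xF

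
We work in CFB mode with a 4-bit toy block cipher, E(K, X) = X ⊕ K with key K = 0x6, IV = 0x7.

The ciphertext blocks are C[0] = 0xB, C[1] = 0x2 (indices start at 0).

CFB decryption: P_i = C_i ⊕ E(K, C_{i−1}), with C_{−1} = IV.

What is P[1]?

P[1] = 0xF

P[1]: E(K, 0xB) = 0xD; 0x2 ⊕ 0xD = 0xF.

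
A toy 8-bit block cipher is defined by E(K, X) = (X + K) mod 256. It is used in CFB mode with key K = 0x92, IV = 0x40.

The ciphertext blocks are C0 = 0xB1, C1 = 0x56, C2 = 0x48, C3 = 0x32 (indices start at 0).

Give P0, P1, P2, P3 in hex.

P0 = 0x63, P1 = 0x15, P2 = 0xA0, P3 = 0xE8

CFB decryption: P_i = C_i ⊕ E(K, C_{i−1}), with C_{−1} = IV.
P0: E(K, 0x40) = 0xD2; 0xB1 ⊕ 0xD2 = 0x63.
P1: E(K, 0xB1) = 0x43; 0x56 ⊕ 0x43 = 0x15.
P2: E(K, 0x56) = 0xE8; 0x48 ⊕ 0xE8 = 0xA0.
P3: E(K, 0x48) = 0xDA; 0x32 ⊕ 0xDA = 0xE8.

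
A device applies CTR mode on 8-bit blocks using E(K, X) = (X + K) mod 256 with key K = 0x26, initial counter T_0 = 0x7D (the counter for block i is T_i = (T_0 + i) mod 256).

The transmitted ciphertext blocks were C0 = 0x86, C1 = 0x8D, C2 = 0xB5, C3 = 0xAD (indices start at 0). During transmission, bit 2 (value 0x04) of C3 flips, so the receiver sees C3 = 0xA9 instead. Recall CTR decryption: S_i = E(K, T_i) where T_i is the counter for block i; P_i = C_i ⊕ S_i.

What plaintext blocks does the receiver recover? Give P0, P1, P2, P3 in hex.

Only C3 changed, to 0xA9. In CTR, a change in C_i flips the same bit in P_i only; the keystream is unaffected. Decrypting the received ciphertext:
P0: T = 0x7D, S = E(K, T) = 0xA3; 0x86 ⊕ 0xA3 = 0x25.
P1: T = 0x7E, S = E(K, T) = 0xA4; 0x8D ⊕ 0xA4 = 0x29.
P2: T = 0x7F, S = E(K, T) = 0xA5; 0xB5 ⊕ 0xA5 = 0x10.
P3: T = 0x80, S = E(K, T) = 0xA6; 0xA9 ⊕ 0xA6 = 0x0F.
Blocks that differ from the original plaintext: P3.

P0 = 0x25, P1 = 0x29, P2 = 0x10, P3 = 0x0F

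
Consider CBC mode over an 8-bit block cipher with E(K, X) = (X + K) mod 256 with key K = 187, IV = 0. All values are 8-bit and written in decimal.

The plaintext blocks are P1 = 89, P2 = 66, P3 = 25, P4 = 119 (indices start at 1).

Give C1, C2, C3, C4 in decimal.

CBC encryption: C_i = E(K, P_i ⊕ C_{i−1}), with C_{0} = IV.
C1: P1 ⊕ 0 = 89; E(K, 89) = 20.
C2: P2 ⊕ 20 = 86; E(K, 86) = 17.
C3: P3 ⊕ 17 = 8; E(K, 8) = 195.
C4: P4 ⊕ 195 = 180; E(K, 180) = 111.

C1 = 20, C2 = 17, C3 = 195, C4 = 111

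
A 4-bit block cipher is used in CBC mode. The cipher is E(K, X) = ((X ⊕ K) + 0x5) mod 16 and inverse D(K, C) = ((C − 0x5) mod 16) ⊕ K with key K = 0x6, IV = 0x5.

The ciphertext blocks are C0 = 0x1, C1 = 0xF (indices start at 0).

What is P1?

CBC decryption: P_i = D(K, C_i) ⊕ C_{i−1}, with C_{−1} = IV.
P1: D(K, 0xF) = 0xC; 0xC ⊕ 0x1 = 0xD.

P1 = 0xD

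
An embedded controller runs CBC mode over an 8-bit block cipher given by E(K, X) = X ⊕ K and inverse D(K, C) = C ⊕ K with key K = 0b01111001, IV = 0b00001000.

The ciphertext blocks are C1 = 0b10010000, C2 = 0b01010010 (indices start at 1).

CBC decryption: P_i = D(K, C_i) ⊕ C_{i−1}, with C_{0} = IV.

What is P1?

P1: D(K, 0b10010000) = 0b11101001; 0b11101001 ⊕ 0b00001000 = 0b11100001.

P1 = 0b11100001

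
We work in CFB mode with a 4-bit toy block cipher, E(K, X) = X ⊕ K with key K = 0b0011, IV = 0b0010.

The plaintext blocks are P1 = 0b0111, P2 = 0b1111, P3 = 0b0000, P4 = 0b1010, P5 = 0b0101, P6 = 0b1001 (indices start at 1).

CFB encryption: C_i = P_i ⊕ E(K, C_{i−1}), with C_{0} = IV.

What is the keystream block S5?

C1: E(K, 0b0010) = 0b0001; 0b0111 ⊕ 0b0001 = 0b0110.
C2: E(K, 0b0110) = 0b0101; 0b1111 ⊕ 0b0101 = 0b1010.
C3: E(K, 0b1010) = 0b1001; 0b0000 ⊕ 0b1001 = 0b1001.
C4: E(K, 0b1001) = 0b1010; 0b1010 ⊕ 0b1010 = 0b0000.
C5: E(K, 0b0000) = 0b0011; 0b0101 ⊕ 0b0011 = 0b0110.
So S5 = 0b0011.

0b0011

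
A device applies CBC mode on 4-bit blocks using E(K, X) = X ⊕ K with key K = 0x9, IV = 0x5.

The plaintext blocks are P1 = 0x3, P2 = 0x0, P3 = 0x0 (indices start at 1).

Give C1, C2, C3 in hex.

CBC encryption: C_i = E(K, P_i ⊕ C_{i−1}), with C_{0} = IV.
C1: P1 ⊕ 0x5 = 0x6; E(K, 0x6) = 0xF.
C2: P2 ⊕ 0xF = 0xF; E(K, 0xF) = 0x6.
C3: P3 ⊕ 0x6 = 0x6; E(K, 0x6) = 0xF.

C1 = 0xF, C2 = 0x6, C3 = 0xF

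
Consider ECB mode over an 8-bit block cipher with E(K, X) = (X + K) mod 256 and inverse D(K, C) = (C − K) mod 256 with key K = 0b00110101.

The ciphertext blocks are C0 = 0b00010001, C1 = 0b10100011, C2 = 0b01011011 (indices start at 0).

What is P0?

P0 = 0b11011100

ECB decryption: P_i = D(K, C_i).
P0: D(K, 0b00010001) = 0b11011100.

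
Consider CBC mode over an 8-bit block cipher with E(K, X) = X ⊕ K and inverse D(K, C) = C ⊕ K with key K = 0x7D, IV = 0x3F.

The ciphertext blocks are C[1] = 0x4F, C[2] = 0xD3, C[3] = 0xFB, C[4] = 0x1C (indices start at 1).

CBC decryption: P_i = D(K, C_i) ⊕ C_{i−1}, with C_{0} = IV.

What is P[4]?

P[4]: D(K, 0x1C) = 0x61; 0x61 ⊕ 0xFB = 0x9A.

P[4] = 0x9A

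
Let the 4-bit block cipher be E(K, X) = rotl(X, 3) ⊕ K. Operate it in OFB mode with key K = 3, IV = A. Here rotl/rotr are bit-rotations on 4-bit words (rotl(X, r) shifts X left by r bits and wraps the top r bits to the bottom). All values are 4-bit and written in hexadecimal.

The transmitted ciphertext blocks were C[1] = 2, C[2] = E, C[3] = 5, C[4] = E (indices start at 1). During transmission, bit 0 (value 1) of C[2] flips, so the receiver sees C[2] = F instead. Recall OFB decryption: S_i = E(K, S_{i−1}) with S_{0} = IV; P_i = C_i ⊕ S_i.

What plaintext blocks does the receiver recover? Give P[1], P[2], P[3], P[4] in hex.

P[1] = 4, P[2] = F, P[3] = 6, P[4] = 4

Only C[2] changed, to F. In OFB, a change in C_i flips the same bit in P_i only; the keystream is unaffected. Decrypting the received ciphertext:
P[1]: S = E(K, A) = 6; 2 ⊕ 6 = 4.
P[2]: S = E(K, 6) = 0; F ⊕ 0 = F.
P[3]: S = E(K, 0) = 3; 5 ⊕ 3 = 6.
P[4]: S = E(K, 3) = A; E ⊕ A = 4.
Blocks that differ from the original plaintext: P[2].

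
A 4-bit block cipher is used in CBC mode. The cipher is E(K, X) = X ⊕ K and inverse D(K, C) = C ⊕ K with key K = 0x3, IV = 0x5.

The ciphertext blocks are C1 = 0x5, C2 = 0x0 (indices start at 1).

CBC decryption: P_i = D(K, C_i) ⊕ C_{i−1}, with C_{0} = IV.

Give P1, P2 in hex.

P1: D(K, 0x5) = 0x6; 0x6 ⊕ 0x5 = 0x3.
P2: D(K, 0x0) = 0x3; 0x3 ⊕ 0x5 = 0x6.

P1 = 0x3, P2 = 0x6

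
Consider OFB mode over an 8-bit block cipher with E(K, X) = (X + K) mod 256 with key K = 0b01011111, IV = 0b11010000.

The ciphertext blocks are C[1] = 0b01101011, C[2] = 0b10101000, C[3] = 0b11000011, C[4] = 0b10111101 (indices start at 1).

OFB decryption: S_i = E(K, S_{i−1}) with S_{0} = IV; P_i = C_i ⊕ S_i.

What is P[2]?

P[2] = 0b00100110

P[1]: S = E(K, 0b11010000) = 0b00101111; 0b01101011 ⊕ 0b00101111 = 0b01000100.
P[2]: S = E(K, 0b00101111) = 0b10001110; 0b10101000 ⊕ 0b10001110 = 0b00100110.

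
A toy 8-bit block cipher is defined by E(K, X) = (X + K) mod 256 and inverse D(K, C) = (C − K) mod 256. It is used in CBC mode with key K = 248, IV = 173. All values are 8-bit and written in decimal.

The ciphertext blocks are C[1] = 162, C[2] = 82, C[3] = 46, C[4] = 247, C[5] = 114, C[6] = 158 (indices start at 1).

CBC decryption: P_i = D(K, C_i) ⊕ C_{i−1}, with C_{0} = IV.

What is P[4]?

P[4] = 209

P[4]: D(K, 247) = 255; 255 ⊕ 46 = 209.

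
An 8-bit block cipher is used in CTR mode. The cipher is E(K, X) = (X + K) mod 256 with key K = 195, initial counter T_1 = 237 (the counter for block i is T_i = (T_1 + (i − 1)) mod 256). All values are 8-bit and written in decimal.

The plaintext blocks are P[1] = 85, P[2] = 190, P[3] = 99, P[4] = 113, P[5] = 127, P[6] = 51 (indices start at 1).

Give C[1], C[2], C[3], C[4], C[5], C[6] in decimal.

CTR encryption: S_i = E(K, T_i) where T_i is the counter for block i; C_i = P_i ⊕ S_i.
C[1]: T = 237, S = E(K, T) = 176; 85 ⊕ 176 = 229.
C[2]: T = 238, S = E(K, T) = 177; 190 ⊕ 177 = 15.
C[3]: T = 239, S = E(K, T) = 178; 99 ⊕ 178 = 209.
C[4]: T = 240, S = E(K, T) = 179; 113 ⊕ 179 = 194.
C[5]: T = 241, S = E(K, T) = 180; 127 ⊕ 180 = 203.
C[6]: T = 242, S = E(K, T) = 181; 51 ⊕ 181 = 134.

C[1] = 229, C[2] = 15, C[3] = 209, C[4] = 194, C[5] = 203, C[6] = 134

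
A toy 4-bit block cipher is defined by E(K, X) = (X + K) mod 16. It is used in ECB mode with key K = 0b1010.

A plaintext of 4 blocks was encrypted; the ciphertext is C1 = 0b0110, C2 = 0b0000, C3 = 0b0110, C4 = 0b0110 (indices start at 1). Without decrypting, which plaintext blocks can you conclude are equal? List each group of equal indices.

P1 = P3 = P4

ECB encrypts each block independently with the same key, so equal ciphertext blocks imply equal plaintext blocks.
C1 = C3 = C4 = 0b0110, so P1 = P3 = P4.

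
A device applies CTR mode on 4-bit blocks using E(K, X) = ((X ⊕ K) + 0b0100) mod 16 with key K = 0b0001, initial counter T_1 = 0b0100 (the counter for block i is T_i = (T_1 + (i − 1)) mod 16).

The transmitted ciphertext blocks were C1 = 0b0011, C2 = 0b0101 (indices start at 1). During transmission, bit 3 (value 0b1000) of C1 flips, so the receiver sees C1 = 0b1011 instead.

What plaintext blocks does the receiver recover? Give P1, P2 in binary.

CTR decryption: S_i = E(K, T_i) where T_i is the counter for block i; P_i = C_i ⊕ S_i.
Only C1 changed, to 0b1011. In CTR, a change in C_i flips the same bit in P_i only; the keystream is unaffected. Decrypting the received ciphertext:
P1: T = 0b0100, S = E(K, T) = 0b1001; 0b1011 ⊕ 0b1001 = 0b0010.
P2: T = 0b0101, S = E(K, T) = 0b1000; 0b0101 ⊕ 0b1000 = 0b1101.
Blocks that differ from the original plaintext: P1.

P1 = 0b0010, P2 = 0b1101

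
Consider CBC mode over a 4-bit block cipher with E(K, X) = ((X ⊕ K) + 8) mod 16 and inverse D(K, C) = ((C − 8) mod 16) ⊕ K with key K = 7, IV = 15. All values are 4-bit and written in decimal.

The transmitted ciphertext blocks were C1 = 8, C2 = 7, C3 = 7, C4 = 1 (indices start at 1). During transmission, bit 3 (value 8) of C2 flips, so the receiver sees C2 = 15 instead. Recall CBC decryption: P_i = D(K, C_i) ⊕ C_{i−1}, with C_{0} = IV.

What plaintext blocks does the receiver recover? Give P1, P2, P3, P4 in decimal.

Only C2 changed, to 15. In CBC, a change in C_i garbles P_i and flips the same bit in P_{i+1}. Decrypting the received ciphertext:
P1: D(K, 8) = 7; 7 ⊕ 15 = 8.
P2: D(K, 15) = 0; 0 ⊕ 8 = 8.
P3: D(K, 7) = 8; 8 ⊕ 15 = 7.
P4: D(K, 1) = 14; 14 ⊕ 7 = 9.
Blocks that differ from the original plaintext: P2, P3.

P1 = 8, P2 = 8, P3 = 7, P4 = 9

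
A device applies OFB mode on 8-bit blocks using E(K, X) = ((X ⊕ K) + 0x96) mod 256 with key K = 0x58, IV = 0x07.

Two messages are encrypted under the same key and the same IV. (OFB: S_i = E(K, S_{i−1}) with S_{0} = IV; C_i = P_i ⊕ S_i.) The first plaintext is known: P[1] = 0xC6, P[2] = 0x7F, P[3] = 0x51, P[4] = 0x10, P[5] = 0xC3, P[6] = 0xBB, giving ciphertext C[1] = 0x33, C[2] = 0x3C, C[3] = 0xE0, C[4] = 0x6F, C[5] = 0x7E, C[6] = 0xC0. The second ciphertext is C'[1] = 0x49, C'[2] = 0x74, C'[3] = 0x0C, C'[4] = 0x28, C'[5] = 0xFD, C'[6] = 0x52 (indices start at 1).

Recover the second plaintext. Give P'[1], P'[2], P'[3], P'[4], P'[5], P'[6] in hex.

In OFB with a reused IV, both messages share the same keystream S_i, so C_i ⊕ C'_i = P_i ⊕ P'_i and thus P'_i = P_i ⊕ C_i ⊕ C'_i.
P'[1]: 0xC6 ⊕ 0x33 ⊕ 0x49 = 0xBC.
P'[2]: 0x7F ⊕ 0x3C ⊕ 0x74 = 0x37.
P'[3]: 0x51 ⊕ 0xE0 ⊕ 0x0C = 0xBD.
P'[4]: 0x10 ⊕ 0x6F ⊕ 0x28 = 0x57.
P'[5]: 0xC3 ⊕ 0x7E ⊕ 0xFD = 0x40.
P'[6]: 0xBB ⊕ 0xC0 ⊕ 0x52 = 0x29.

P'[1] = 0xBC, P'[2] = 0x37, P'[3] = 0xBD, P'[4] = 0x57, P'[5] = 0x40, P'[6] = 0x29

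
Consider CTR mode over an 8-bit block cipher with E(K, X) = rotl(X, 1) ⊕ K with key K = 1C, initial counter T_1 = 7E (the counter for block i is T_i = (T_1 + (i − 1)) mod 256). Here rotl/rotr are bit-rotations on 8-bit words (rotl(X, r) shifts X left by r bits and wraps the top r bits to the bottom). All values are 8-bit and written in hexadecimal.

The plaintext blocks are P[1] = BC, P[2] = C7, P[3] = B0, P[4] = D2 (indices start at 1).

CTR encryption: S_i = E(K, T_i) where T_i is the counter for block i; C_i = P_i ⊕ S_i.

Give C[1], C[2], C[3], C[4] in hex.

C[1]: T = 7E, S = E(K, T) = E0; BC ⊕ E0 = 5C.
C[2]: T = 7F, S = E(K, T) = E2; C7 ⊕ E2 = 25.
C[3]: T = 80, S = E(K, T) = 1D; B0 ⊕ 1D = AD.
C[4]: T = 81, S = E(K, T) = 1F; D2 ⊕ 1F = CD.

C[1] = 5C, C[2] = 25, C[3] = AD, C[4] = CD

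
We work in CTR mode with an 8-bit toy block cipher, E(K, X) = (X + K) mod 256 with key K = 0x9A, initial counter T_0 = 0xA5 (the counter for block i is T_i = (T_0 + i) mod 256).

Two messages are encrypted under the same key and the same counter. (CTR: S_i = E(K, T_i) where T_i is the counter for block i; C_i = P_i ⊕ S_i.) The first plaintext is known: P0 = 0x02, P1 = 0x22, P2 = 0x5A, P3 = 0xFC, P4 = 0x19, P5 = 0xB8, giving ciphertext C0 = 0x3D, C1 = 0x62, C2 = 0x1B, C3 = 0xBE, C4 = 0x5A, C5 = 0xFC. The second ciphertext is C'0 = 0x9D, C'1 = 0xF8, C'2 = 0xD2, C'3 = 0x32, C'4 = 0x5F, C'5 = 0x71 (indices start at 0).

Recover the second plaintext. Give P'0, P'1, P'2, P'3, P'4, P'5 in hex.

P'0 = 0xA2, P'1 = 0xB8, P'2 = 0x93, P'3 = 0x70, P'4 = 0x1C, P'5 = 0x35

In CTR with a reused counter, both messages share the same keystream S_i, so C_i ⊕ C'_i = P_i ⊕ P'_i and thus P'_i = P_i ⊕ C_i ⊕ C'_i.
P'0: 0x02 ⊕ 0x3D ⊕ 0x9D = 0xA2.
P'1: 0x22 ⊕ 0x62 ⊕ 0xF8 = 0xB8.
P'2: 0x5A ⊕ 0x1B ⊕ 0xD2 = 0x93.
P'3: 0xFC ⊕ 0xBE ⊕ 0x32 = 0x70.
P'4: 0x19 ⊕ 0x5A ⊕ 0x5F = 0x1C.
P'5: 0xB8 ⊕ 0xFC ⊕ 0x71 = 0x35.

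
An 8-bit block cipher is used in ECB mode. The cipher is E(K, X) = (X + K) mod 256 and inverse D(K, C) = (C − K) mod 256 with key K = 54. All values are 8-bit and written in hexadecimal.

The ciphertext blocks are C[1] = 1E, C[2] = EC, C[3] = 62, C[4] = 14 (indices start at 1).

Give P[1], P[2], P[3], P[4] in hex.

P[1] = CA, P[2] = 98, P[3] = 0E, P[4] = C0

ECB decryption: P_i = D(K, C_i).
P[1]: D(K, 1E) = CA.
P[2]: D(K, EC) = 98.
P[3]: D(K, 62) = 0E.
P[4]: D(K, 14) = C0.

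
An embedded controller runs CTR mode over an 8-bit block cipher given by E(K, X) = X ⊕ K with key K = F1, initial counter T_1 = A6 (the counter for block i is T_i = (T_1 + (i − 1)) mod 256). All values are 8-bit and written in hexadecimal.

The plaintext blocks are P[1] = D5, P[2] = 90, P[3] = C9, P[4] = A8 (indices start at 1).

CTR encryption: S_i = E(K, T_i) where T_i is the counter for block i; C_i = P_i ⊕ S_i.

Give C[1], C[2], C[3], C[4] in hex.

C[1] = 82, C[2] = C6, C[3] = 90, C[4] = F0

C[1]: T = A6, S = E(K, T) = 57; D5 ⊕ 57 = 82.
C[2]: T = A7, S = E(K, T) = 56; 90 ⊕ 56 = C6.
C[3]: T = A8, S = E(K, T) = 59; C9 ⊕ 59 = 90.
C[4]: T = A9, S = E(K, T) = 58; A8 ⊕ 58 = F0.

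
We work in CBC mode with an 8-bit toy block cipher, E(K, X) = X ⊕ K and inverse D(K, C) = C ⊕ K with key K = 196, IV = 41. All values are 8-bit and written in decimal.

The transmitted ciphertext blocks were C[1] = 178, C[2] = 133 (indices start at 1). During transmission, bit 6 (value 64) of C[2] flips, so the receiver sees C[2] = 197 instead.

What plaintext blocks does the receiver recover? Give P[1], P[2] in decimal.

P[1] = 95, P[2] = 179

CBC decryption: P_i = D(K, C_i) ⊕ C_{i−1}, with C_{0} = IV.
Only C[2] changed, to 197. In CBC, a change in C_i garbles P_i and flips the same bit in P_{i+1}. Decrypting the received ciphertext:
P[1]: D(K, 178) = 118; 118 ⊕ 41 = 95.
P[2]: D(K, 197) = 1; 1 ⊕ 178 = 179.
Blocks that differ from the original plaintext: P[2].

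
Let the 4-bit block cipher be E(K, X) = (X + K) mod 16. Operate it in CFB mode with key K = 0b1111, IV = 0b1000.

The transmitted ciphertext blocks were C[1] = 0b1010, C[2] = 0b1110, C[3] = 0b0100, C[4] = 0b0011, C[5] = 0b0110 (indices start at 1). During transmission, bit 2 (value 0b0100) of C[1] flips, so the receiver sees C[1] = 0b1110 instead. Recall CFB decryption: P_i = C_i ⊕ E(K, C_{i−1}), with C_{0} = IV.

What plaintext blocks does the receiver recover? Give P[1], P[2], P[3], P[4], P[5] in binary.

P[1] = 0b1001, P[2] = 0b0011, P[3] = 0b1001, P[4] = 0b0000, P[5] = 0b0100

Only C[1] changed, to 0b1110. In CFB, a change in C_i flips the same bit in P_i and garbles P_{i+1}. Decrypting the received ciphertext:
P[1]: E(K, 0b1000) = 0b0111; 0b1110 ⊕ 0b0111 = 0b1001.
P[2]: E(K, 0b1110) = 0b1101; 0b1110 ⊕ 0b1101 = 0b0011.
P[3]: E(K, 0b1110) = 0b1101; 0b0100 ⊕ 0b1101 = 0b1001.
P[4]: E(K, 0b0100) = 0b0011; 0b0011 ⊕ 0b0011 = 0b0000.
P[5]: E(K, 0b0011) = 0b0010; 0b0110 ⊕ 0b0010 = 0b0100.
Blocks that differ from the original plaintext: P[1], P[2].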